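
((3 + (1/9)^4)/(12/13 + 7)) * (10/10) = 255892/675783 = 0.38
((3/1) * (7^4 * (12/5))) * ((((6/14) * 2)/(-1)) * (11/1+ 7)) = -1333584/5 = -266716.80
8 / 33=0.24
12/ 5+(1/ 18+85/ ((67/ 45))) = 359057/ 6030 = 59.55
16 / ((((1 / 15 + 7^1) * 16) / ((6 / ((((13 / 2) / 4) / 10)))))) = 3600 / 689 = 5.22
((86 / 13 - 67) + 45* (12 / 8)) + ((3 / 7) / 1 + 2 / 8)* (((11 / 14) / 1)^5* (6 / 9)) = 2129225837 / 293651904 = 7.25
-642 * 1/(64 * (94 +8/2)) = -321/3136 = -0.10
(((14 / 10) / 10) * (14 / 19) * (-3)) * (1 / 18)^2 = -49 / 51300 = -0.00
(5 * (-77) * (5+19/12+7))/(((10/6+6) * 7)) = -8965/92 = -97.45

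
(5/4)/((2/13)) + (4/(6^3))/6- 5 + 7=6563/648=10.13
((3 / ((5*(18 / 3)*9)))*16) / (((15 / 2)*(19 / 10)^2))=64 / 9747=0.01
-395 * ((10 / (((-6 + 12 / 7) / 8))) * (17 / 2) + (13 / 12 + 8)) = 709025 / 12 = 59085.42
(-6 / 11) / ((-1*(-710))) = -3 / 3905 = -0.00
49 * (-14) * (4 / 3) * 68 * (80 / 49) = -304640 / 3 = -101546.67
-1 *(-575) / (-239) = -2.41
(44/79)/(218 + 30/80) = 0.00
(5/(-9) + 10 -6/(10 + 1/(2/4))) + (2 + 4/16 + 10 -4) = 619/36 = 17.19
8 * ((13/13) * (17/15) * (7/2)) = 476/15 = 31.73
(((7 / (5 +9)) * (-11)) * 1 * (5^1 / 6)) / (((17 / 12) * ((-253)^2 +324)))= -55 / 1093661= -0.00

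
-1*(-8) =8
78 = 78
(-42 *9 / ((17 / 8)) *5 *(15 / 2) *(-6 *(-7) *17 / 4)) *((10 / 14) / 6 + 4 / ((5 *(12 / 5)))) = -538650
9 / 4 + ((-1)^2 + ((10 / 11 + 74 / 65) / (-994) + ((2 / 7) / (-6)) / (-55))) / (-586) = 2809083821 / 1249428180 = 2.25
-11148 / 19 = -586.74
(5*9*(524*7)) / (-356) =-41265 / 89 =-463.65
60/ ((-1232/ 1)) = -15/ 308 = -0.05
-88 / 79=-1.11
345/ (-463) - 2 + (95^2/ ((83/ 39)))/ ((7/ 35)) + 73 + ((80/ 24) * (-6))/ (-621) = 507681898909/ 23864409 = 21273.60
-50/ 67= -0.75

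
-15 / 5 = -3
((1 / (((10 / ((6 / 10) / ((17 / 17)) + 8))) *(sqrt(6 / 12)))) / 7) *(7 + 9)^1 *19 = 6536 *sqrt(2) / 175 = 52.82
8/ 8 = 1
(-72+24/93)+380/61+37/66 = -8106377/124806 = -64.95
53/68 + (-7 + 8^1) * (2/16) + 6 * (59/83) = 58353/11288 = 5.17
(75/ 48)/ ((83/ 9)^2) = 2025/ 110224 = 0.02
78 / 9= 26 / 3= 8.67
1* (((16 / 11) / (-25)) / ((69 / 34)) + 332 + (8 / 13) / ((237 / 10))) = 6469739212 / 19487325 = 332.00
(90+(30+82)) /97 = 202 /97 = 2.08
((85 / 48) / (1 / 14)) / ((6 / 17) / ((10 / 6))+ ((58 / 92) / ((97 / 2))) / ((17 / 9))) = 6637225 / 58536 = 113.39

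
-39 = -39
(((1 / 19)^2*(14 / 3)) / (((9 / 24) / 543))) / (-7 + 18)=20272 / 11913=1.70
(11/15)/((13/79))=869/195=4.46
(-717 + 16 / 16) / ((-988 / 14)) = 2506 / 247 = 10.15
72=72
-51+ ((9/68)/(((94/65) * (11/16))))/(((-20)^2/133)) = -17913999/351560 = -50.96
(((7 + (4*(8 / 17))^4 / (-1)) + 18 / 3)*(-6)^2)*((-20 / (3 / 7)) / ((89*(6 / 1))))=-10415160 / 7433369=-1.40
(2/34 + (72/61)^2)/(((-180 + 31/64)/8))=-0.06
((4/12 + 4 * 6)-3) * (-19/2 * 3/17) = -608/17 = -35.76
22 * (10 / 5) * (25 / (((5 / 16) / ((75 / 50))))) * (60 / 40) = 7920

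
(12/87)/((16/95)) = 95/116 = 0.82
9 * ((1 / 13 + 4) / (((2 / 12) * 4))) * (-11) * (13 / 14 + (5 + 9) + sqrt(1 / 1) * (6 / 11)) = -3410073 / 364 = -9368.33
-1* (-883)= 883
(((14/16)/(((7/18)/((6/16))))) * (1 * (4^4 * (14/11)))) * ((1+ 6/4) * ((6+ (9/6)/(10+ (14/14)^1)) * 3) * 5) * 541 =4141084500/121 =34223838.84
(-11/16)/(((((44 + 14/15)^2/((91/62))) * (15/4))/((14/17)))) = -105105/957613808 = -0.00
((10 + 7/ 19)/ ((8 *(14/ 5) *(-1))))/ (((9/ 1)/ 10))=-4925/ 9576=-0.51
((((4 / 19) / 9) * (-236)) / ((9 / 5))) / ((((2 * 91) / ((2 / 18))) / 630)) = -23600 / 20007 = -1.18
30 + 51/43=1341/43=31.19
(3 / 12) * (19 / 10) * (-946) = -449.35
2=2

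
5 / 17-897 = -15244 / 17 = -896.71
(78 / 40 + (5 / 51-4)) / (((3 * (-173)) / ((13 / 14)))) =25883 / 7411320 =0.00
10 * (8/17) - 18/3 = -22/17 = -1.29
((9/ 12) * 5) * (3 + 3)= 22.50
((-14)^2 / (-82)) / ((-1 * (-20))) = -49 / 410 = -0.12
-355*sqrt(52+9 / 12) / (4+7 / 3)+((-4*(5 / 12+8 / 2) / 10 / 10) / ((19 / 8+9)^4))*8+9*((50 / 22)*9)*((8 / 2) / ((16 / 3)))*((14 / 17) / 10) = 43741928484227 / 3847055312100- 1065*sqrt(211) / 38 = -395.74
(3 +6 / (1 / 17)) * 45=4725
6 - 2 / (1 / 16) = -26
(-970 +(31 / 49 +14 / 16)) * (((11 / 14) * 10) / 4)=-20880695 / 10976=-1902.40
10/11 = 0.91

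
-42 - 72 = -114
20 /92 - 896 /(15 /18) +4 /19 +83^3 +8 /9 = 11223073442 /19665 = 570713.12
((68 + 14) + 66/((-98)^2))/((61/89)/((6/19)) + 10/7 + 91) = 105143799/121288573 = 0.87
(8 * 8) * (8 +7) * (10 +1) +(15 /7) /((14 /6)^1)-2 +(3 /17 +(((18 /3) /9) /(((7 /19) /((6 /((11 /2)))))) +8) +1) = 96853541 /9163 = 10570.07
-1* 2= -2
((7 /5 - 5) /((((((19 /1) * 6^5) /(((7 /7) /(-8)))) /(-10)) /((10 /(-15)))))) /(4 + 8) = 1 /590976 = 0.00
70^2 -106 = 4794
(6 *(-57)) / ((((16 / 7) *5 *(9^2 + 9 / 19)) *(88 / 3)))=-7581 / 605440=-0.01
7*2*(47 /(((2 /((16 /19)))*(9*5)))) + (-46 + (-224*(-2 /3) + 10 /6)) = 95039 /855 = 111.16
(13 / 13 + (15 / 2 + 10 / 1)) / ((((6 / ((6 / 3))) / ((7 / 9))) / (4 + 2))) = 259 / 9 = 28.78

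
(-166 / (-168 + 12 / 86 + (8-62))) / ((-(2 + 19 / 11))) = -39259 / 195570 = -0.20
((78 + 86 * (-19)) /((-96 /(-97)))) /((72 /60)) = -188665 /144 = -1310.17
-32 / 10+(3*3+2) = 39 / 5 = 7.80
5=5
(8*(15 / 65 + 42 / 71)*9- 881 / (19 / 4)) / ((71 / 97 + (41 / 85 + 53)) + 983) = -4564308325 / 37493369446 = -0.12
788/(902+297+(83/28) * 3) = 22064/33821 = 0.65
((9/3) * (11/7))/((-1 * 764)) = -33/5348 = -0.01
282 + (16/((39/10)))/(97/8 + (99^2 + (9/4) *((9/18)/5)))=2158547666/7654413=282.00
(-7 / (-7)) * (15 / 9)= 5 / 3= 1.67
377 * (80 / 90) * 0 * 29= 0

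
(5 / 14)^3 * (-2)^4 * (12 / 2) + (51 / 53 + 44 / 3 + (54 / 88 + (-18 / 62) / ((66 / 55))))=1515576479 / 74388468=20.37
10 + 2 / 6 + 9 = 58 / 3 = 19.33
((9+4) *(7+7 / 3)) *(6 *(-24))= -17472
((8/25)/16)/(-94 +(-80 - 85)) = -1/12950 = -0.00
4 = 4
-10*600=-6000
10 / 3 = 3.33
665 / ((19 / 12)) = 420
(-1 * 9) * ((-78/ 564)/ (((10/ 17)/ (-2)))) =-1989/ 470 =-4.23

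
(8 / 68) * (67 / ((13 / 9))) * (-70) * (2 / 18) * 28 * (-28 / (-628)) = -1838480 / 34697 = -52.99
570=570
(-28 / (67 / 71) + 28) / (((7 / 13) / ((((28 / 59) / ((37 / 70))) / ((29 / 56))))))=-22830080 / 4241569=-5.38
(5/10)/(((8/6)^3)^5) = 14348907/2147483648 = 0.01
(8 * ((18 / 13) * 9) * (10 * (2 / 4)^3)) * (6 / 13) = 9720 / 169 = 57.51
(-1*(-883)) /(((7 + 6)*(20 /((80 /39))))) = 3532 /507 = 6.97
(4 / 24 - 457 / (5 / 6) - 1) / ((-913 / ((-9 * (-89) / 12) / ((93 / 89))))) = 130514317 / 3396360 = 38.43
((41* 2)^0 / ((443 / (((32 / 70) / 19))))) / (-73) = -16 / 21505435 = -0.00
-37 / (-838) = 37 / 838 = 0.04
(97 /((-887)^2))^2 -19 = -11761103718450 /619005459361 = -19.00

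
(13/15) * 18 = 78/5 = 15.60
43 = 43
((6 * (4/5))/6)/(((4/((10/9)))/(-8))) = -16/9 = -1.78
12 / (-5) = -12 / 5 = -2.40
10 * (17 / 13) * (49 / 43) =8330 / 559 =14.90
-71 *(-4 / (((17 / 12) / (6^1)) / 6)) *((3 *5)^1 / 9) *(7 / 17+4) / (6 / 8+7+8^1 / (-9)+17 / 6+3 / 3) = 110419200 / 22253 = 4961.99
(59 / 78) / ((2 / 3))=59 / 52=1.13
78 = 78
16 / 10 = 1.60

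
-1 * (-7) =7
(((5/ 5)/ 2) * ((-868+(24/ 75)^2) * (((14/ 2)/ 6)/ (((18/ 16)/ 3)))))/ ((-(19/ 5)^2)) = 2531368/ 27075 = 93.49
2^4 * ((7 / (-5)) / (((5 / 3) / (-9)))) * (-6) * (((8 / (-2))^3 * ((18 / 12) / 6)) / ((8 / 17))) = 616896 / 25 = 24675.84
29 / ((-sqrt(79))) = -29*sqrt(79) / 79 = -3.26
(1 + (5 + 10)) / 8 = 2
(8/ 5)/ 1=8/ 5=1.60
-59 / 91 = -0.65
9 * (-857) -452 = -8165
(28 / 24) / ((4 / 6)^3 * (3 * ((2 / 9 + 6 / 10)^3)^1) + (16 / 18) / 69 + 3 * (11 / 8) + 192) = 25150500 / 4238908013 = 0.01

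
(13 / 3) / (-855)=-13 / 2565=-0.01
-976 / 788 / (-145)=244 / 28565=0.01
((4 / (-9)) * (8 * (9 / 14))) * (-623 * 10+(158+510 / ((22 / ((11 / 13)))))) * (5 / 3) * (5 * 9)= 94417200 / 91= 1037551.65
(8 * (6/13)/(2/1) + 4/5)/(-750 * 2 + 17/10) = -344/194779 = -0.00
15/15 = 1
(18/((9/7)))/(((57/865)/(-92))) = -1114120/57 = -19545.96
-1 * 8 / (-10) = 4 / 5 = 0.80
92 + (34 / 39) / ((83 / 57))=99914 / 1079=92.60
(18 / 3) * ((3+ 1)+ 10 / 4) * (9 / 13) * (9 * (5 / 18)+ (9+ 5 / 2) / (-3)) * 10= -360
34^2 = 1156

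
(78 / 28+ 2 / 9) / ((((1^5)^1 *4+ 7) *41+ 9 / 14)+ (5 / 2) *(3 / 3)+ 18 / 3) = 379 / 57978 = 0.01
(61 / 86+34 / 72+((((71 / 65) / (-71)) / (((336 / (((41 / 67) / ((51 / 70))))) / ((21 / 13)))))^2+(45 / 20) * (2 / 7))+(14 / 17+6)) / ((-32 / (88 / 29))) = -0.82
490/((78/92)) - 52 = 20512/39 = 525.95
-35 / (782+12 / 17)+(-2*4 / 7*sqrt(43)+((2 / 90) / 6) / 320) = -8*sqrt(43) / 7 - 25697347 / 574819200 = -7.54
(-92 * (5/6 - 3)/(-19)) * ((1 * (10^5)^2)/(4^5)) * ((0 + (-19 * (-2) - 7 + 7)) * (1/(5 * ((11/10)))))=-707859848.48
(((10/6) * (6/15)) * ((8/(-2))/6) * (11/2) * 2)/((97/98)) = -4312/873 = -4.94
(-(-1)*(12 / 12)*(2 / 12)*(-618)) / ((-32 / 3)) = 9.66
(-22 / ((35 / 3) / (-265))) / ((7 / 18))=62964 / 49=1284.98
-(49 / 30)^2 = -2.67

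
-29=-29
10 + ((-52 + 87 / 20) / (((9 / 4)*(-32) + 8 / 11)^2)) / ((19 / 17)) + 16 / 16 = 2567301759 / 233569280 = 10.99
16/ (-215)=-16/ 215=-0.07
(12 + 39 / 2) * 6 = 189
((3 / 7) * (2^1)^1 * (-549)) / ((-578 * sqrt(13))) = 1647 * sqrt(13) / 26299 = 0.23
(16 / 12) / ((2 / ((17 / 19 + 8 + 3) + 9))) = 794 / 57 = 13.93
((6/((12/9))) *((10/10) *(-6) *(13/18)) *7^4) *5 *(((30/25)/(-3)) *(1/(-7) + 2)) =173901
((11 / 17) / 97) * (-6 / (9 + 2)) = -6 / 1649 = -0.00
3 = 3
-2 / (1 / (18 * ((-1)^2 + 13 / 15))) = -336 / 5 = -67.20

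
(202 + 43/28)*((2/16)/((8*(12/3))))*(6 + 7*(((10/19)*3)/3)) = 131077/17024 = 7.70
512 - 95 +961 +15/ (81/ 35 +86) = 4259923/ 3091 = 1378.17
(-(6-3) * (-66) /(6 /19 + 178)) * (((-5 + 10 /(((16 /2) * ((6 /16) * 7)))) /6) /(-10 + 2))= 1805 /17248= 0.10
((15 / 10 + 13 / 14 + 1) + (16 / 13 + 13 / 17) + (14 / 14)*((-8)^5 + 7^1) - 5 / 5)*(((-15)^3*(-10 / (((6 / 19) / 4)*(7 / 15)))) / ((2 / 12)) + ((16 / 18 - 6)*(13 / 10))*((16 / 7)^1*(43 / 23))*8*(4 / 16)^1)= -5160913097502728 / 28665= -180042319815.20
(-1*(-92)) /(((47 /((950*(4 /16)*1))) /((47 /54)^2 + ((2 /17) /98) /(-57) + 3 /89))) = 1868733966125 /5080312062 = 367.84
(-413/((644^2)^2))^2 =3481/603796872057609846784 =0.00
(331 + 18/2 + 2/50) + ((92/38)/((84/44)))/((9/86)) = 31614991/89775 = 352.16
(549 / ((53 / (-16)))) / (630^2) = -244 / 584325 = -0.00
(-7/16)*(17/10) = -119/160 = -0.74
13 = 13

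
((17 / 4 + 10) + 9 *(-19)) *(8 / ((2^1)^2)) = -627 / 2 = -313.50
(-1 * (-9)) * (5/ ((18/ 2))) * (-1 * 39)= -195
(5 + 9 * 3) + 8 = 40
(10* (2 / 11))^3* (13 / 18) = 52000 / 11979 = 4.34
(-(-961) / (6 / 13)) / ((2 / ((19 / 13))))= 18259 / 12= 1521.58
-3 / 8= -0.38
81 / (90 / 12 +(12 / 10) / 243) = 65610 / 6079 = 10.79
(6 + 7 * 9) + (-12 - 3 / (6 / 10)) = 52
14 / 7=2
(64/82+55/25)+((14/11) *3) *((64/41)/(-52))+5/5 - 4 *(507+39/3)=-60861872/29315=-2076.13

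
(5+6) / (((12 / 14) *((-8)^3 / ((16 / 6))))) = -77 / 1152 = -0.07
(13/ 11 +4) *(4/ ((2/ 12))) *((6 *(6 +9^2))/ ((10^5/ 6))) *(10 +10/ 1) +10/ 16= 4318951/ 55000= 78.53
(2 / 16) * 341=341 / 8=42.62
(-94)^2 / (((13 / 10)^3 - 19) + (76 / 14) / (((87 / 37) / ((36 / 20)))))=-1793708000 / 2567409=-698.65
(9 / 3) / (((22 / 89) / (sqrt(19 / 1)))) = 267 * sqrt(19) / 22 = 52.90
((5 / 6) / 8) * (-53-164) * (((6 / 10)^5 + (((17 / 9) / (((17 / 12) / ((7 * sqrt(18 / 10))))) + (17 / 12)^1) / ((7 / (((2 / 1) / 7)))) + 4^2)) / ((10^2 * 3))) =-459561577 / 378000000-31 * sqrt(5) / 1800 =-1.25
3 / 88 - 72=-6333 / 88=-71.97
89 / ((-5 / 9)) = -801 / 5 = -160.20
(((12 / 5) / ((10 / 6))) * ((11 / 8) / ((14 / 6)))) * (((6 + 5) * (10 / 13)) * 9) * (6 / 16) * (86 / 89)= 3792987 / 161980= 23.42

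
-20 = -20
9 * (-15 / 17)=-135 / 17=-7.94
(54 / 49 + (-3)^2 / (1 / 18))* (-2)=-15984 / 49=-326.20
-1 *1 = -1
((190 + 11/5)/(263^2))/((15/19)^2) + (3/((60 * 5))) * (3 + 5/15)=5881517/155630250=0.04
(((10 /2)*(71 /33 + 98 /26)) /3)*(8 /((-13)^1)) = -101600 /16731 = -6.07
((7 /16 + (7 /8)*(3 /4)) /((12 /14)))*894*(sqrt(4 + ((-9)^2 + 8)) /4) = 36505*sqrt(93) /128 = 2750.32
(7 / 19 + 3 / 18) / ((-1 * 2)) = -61 / 228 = -0.27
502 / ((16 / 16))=502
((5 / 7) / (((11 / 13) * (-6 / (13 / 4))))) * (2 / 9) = -845 / 8316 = -0.10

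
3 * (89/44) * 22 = 267/2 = 133.50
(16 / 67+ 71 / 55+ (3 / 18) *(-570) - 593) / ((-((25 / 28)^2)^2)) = 1554860247808 / 1439453125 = 1080.17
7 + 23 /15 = 8.53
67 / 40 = 1.68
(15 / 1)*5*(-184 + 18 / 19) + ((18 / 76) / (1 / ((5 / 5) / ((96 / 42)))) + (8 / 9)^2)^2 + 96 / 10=-166362472622683 / 12126827520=-13718.55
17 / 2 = 8.50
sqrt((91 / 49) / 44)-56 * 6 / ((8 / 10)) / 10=-42+sqrt(1001) / 154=-41.79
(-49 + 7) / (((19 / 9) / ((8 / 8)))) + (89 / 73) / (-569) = -15702677 / 789203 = -19.90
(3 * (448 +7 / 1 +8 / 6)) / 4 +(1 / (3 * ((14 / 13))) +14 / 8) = 14461 / 42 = 344.31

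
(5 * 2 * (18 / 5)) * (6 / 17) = 216 / 17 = 12.71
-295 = -295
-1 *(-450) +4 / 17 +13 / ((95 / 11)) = 729561 / 1615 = 451.74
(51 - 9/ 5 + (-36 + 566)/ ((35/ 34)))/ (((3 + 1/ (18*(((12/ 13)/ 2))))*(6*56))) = 88839/ 165130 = 0.54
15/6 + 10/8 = 15/4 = 3.75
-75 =-75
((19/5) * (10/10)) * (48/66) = 152/55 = 2.76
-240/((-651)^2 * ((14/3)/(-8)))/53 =320/17470019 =0.00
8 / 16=1 / 2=0.50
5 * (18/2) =45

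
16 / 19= 0.84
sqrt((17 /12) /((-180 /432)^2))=2 * sqrt(51) /5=2.86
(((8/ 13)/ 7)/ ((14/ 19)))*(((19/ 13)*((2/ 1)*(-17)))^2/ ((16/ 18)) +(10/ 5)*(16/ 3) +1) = 107491094/ 322959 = 332.83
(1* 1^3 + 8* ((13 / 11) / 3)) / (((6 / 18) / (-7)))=-87.18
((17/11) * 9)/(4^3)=153/704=0.22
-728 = -728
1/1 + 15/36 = 17/12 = 1.42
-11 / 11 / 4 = -1 / 4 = -0.25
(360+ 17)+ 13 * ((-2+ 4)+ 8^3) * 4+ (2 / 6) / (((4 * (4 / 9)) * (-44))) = 19081917 / 704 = 27105.00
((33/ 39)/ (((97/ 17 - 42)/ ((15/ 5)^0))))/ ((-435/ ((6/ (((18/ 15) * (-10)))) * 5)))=-0.00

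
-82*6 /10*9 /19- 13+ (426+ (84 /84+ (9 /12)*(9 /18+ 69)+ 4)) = 339583 /760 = 446.82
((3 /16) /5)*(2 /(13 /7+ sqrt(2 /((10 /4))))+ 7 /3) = 0.11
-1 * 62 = -62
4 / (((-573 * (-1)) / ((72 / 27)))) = 32 / 1719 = 0.02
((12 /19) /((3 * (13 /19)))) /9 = 4 /117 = 0.03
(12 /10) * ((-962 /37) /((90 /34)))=-884 /75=-11.79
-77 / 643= -0.12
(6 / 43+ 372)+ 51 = 423.14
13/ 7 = 1.86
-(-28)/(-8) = -7/2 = -3.50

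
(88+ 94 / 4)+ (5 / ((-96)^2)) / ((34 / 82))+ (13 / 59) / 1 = 111.72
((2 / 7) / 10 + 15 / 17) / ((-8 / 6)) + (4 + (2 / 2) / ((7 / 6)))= 4967 / 1190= 4.17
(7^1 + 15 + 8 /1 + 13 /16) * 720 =22185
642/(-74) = -321/37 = -8.68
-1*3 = -3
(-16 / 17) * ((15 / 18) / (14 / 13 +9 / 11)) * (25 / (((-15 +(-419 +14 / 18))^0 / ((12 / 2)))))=-286000 / 4607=-62.08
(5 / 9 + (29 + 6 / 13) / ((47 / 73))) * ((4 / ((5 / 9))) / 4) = 254686 / 3055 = 83.37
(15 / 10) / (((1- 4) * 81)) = -1 / 162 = -0.01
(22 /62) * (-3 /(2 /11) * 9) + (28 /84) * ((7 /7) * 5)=-9491 /186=-51.03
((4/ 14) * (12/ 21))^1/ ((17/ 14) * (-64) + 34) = -4/ 1071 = -0.00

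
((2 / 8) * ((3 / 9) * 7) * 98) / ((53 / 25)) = 8575 / 318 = 26.97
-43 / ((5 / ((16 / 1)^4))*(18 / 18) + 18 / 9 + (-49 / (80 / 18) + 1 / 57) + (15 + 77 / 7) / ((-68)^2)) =232108523520 / 48590337871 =4.78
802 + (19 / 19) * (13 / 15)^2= 180619 / 225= 802.75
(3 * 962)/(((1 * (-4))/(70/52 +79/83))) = -550449/332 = -1657.98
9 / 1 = 9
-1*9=-9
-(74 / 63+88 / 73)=-10946 / 4599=-2.38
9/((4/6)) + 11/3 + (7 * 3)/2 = 83/3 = 27.67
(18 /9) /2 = 1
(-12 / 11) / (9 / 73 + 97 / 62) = -54312 / 84029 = -0.65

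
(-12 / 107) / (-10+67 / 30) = 0.01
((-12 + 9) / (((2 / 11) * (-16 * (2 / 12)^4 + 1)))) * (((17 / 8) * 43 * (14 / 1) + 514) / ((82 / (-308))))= 1476354033 / 13120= 112526.98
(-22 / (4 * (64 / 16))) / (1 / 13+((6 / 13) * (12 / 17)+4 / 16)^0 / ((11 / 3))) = -3.93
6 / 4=3 / 2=1.50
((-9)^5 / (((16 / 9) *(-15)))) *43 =95216.51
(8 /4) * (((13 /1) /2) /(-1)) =-13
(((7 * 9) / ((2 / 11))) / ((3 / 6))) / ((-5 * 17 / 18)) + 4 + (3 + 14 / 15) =-35399 / 255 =-138.82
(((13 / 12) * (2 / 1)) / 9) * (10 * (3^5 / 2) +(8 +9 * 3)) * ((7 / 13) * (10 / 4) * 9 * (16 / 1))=175000 / 3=58333.33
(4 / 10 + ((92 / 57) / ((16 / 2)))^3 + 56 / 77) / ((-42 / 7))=-92524913 / 488909520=-0.19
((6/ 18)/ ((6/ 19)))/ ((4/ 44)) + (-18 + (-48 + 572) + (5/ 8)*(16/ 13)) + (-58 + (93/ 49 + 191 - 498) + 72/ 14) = 1839389/ 11466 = 160.42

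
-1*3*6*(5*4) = -360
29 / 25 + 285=286.16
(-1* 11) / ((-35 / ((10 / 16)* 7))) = 11 / 8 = 1.38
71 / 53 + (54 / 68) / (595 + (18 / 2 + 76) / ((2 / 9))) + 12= 23498576 / 1761455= 13.34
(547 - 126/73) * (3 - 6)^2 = 358245/73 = 4907.47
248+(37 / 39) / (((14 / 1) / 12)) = 22642 / 91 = 248.81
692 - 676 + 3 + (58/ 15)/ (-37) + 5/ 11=118132/ 6105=19.35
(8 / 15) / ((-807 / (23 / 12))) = -46 / 36315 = -0.00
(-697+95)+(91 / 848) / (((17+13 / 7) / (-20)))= -16849553 / 27984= -602.11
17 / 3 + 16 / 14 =143 / 21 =6.81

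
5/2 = 2.50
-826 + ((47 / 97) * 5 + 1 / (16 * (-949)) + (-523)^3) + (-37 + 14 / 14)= -210700519056449 / 1472848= -143056526.58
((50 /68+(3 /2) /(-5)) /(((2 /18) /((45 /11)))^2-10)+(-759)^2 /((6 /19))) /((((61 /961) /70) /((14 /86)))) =23951476383172805355 /73134992239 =327496806.25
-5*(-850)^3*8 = 24565000000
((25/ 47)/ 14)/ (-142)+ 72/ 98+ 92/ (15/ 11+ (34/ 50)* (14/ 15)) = 252172283779/ 5391350636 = 46.77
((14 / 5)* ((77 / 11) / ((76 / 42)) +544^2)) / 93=507871 / 57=8910.02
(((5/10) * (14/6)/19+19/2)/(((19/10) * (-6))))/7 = -2725/22743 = -0.12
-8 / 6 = -4 / 3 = -1.33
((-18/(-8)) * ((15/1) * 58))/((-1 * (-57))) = 34.34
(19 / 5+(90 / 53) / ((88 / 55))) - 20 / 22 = 46083 / 11660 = 3.95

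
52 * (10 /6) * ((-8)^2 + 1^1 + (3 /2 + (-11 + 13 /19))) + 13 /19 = 277589 /57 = 4869.98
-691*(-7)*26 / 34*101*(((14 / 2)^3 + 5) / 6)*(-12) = -4420282776 / 17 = -260016633.88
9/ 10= 0.90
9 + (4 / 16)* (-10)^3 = -241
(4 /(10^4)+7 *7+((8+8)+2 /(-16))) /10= 324377 /50000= 6.49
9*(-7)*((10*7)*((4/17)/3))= -5880/17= -345.88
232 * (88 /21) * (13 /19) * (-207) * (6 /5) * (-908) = 99770052096 /665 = 150030153.53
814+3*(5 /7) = 5713 /7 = 816.14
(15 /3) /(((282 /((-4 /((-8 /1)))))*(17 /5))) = 25 /9588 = 0.00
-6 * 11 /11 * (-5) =30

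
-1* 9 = -9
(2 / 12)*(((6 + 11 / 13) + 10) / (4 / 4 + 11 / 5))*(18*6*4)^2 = 2128680 / 13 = 163744.62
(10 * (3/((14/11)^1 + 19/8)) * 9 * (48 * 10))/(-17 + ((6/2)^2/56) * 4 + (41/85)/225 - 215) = -92534400000/602558837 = -153.57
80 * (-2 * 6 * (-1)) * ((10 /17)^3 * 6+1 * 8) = 43491840 /4913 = 8852.40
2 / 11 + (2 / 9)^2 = 0.23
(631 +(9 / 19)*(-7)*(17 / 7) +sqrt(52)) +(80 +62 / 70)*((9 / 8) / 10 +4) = 2*sqrt(13) +7262483 / 7600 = 962.80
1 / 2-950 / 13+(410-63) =274.42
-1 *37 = -37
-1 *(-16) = 16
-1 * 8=-8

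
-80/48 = -5/3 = -1.67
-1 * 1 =-1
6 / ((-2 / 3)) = -9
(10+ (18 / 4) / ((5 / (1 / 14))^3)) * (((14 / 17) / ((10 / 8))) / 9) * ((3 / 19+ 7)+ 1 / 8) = 843781107 / 158270000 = 5.33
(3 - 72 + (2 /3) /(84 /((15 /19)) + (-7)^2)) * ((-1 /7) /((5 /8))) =1286632 /81585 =15.77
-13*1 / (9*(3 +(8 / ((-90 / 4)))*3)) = -65 / 87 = -0.75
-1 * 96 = -96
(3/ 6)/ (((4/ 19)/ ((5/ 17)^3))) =2375/ 39304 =0.06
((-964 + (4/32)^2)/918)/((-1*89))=0.01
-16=-16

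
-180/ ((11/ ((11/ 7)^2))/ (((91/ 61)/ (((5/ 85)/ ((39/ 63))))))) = -634.39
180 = 180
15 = 15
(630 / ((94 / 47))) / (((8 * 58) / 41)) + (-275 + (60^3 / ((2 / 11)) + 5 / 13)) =1187753.22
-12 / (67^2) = -12 / 4489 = -0.00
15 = 15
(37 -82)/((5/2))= -18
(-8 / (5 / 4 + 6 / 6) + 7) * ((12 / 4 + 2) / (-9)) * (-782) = 121210 / 81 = 1496.42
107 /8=13.38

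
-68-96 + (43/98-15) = -17499/98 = -178.56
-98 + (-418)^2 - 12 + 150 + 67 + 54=174885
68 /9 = 7.56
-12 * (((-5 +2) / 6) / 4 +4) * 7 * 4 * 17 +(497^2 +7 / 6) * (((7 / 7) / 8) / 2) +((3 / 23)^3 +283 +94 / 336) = -17476903925 / 2725408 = -6412.58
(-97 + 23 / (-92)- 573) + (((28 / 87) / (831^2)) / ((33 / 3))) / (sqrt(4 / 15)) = -2681 / 4 + 14*sqrt(15) / 660866877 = -670.25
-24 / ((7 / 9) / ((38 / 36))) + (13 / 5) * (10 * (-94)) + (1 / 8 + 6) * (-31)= -2666.45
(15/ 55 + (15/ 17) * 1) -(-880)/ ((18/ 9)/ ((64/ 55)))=95960/ 187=513.16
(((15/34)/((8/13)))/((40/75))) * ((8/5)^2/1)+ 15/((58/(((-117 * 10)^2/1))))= 349072893/986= 354029.30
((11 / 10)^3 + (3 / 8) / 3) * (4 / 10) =0.58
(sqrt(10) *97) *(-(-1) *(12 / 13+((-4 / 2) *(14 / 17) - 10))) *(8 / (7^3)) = -1839120 *sqrt(10) / 75803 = -76.72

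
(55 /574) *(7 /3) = 55 /246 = 0.22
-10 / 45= -2 / 9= -0.22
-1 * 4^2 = -16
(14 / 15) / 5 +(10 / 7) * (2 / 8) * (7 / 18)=293 / 900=0.33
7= 7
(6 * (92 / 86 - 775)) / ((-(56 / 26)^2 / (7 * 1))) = 16872453 / 2408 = 7006.83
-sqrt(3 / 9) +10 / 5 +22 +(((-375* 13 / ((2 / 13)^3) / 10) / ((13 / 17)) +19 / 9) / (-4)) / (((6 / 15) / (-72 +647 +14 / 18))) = 326599185221 / 5184 - sqrt(3) / 3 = 63001385.46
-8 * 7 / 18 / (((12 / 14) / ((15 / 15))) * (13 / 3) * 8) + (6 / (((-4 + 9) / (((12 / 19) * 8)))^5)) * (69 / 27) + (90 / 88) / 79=12639360179746961 / 786726292584375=16.07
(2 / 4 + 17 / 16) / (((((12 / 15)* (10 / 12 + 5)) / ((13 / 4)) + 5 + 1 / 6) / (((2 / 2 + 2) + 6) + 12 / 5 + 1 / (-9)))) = 1651 / 618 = 2.67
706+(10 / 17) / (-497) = 5964984 / 8449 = 706.00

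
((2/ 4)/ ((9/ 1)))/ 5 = 1/ 90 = 0.01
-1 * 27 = -27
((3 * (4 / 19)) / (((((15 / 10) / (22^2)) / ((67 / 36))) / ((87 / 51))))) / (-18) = -940412 / 26163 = -35.94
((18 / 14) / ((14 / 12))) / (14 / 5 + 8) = 5 / 49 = 0.10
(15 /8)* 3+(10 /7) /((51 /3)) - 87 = -77389 /952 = -81.29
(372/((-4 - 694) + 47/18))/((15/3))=-0.11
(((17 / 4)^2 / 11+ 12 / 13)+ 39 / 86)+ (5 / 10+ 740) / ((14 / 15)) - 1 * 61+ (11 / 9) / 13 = 4558804213 / 6198192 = 735.51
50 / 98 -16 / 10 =-267 / 245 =-1.09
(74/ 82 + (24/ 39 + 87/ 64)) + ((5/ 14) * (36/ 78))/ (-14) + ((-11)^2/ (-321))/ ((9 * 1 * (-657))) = 9091066539227/ 3172606242624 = 2.87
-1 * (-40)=40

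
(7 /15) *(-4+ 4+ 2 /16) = 7 /120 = 0.06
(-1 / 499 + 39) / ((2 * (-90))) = -973 / 4491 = -0.22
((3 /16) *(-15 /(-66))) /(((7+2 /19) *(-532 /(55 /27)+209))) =-5 /43488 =-0.00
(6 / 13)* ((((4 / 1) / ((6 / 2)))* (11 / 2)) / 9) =44 / 117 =0.38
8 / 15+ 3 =53 / 15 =3.53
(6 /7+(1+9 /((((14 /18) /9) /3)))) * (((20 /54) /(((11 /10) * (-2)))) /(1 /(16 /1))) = -160000 /189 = -846.56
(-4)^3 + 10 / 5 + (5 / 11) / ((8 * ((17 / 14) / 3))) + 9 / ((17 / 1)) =-61.33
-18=-18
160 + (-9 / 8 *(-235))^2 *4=4475785 / 16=279736.56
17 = 17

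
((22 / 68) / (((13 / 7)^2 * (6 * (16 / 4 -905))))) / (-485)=539 / 15065494860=0.00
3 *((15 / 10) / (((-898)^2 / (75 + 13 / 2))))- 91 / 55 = -293450371 / 177408880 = -1.65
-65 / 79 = -0.82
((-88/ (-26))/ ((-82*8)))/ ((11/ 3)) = -3/ 2132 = -0.00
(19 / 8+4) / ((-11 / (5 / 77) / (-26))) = 0.98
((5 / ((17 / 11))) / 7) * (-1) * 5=-275 / 119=-2.31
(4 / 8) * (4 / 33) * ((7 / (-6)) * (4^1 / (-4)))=7 / 99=0.07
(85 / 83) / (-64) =-85 / 5312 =-0.02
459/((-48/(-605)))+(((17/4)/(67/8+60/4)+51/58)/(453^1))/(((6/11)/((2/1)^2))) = 5785.33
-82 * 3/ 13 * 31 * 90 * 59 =-3114927.69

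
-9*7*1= -63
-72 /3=-24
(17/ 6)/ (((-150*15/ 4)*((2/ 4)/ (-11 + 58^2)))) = -33.78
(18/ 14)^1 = 1.29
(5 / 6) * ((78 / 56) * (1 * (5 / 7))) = 325 / 392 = 0.83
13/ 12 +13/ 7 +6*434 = 218983/ 84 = 2606.94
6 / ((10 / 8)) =24 / 5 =4.80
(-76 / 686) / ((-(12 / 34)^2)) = 5491 / 6174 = 0.89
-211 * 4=-844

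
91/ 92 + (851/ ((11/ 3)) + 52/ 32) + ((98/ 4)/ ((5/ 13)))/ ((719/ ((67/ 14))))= 1710864667/ 7276280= 235.13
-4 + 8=4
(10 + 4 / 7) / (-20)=-37 / 70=-0.53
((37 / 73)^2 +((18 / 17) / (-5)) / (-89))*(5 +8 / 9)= 553977571 / 362824965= 1.53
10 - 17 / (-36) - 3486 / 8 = -7655 / 18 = -425.28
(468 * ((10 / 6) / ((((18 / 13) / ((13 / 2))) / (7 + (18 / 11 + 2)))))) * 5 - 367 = 2138038 / 11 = 194367.09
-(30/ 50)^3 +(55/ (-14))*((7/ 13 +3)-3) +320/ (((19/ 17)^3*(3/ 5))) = 379.69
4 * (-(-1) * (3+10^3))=4012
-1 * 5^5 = -3125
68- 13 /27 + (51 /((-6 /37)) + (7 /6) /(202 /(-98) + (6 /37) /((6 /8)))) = -7454414 /30105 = -247.61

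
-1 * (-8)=8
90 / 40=9 / 4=2.25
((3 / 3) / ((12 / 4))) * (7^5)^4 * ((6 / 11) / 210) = 11398895185373143 / 165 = 69084213244685.72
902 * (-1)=-902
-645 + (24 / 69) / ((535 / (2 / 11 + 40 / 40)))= -87303871 / 135355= -645.00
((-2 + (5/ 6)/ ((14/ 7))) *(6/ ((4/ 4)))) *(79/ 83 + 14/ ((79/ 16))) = -471827/ 13114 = -35.98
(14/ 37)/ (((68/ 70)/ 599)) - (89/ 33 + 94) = 2835776/ 20757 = 136.62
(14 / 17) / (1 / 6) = 84 / 17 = 4.94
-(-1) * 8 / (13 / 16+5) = 128 / 93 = 1.38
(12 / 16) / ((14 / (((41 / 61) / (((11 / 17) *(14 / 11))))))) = 2091 / 47824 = 0.04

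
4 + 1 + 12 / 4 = 8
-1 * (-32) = 32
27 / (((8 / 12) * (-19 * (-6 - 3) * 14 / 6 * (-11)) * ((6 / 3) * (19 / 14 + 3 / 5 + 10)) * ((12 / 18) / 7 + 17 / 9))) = -63 / 323950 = -0.00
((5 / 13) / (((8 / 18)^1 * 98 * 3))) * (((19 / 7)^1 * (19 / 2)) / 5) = 1083 / 71344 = 0.02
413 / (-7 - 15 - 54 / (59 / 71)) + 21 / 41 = -891275 / 210412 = -4.24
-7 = -7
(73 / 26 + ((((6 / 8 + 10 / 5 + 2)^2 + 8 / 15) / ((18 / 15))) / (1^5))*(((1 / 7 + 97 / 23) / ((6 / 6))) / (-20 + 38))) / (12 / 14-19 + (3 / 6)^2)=-65257 / 156312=-0.42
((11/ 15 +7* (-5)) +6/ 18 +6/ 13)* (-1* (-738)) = -1605642/ 65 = -24702.18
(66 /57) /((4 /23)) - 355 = -348.34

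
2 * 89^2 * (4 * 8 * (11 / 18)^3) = 84342808 / 729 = 115696.58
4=4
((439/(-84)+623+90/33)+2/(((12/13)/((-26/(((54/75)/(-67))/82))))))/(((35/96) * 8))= 3579831187/24255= 147591.47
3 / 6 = 1 / 2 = 0.50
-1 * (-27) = 27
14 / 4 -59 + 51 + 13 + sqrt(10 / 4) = sqrt(10) / 2 + 17 / 2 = 10.08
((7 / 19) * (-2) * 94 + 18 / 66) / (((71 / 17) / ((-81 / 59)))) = 19854963 / 875501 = 22.68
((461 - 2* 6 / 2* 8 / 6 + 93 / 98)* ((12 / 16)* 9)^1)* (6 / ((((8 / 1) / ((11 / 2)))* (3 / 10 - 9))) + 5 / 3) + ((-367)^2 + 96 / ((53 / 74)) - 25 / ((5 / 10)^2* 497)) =23694944827187 / 171111136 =138476.93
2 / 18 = 1 / 9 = 0.11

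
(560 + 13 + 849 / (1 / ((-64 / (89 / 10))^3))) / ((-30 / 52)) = 1925354675946 / 3524845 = 546223.93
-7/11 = -0.64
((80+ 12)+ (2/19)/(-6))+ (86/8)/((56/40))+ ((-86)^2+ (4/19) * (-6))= 11961059/1596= 7494.40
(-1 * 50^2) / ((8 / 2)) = -625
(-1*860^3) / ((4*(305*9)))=-31802800 / 549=-57928.60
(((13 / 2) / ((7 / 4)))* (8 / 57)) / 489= 0.00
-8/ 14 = -4/ 7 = -0.57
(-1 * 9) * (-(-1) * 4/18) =-2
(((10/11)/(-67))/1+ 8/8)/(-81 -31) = -727/82544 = -0.01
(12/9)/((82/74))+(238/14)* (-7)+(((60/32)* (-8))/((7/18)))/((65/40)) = -1584179/11193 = -141.53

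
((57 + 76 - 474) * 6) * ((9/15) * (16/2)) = -49104/5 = -9820.80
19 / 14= 1.36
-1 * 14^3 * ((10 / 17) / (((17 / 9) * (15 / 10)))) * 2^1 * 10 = -3292800 / 289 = -11393.77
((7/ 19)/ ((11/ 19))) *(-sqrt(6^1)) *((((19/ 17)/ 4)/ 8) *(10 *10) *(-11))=3325 *sqrt(6)/ 136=59.89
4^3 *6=384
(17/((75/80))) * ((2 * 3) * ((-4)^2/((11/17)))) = 147968/55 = 2690.33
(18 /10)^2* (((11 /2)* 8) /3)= 1188 /25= 47.52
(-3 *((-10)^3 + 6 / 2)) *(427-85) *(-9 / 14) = -657592.71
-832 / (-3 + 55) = -16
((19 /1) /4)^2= 361 /16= 22.56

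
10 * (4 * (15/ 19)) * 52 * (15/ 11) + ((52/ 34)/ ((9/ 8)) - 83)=68993381/ 31977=2157.59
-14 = -14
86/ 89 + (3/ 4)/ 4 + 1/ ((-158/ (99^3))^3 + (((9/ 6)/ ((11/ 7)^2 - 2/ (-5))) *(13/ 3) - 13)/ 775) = -1394816416764868146511372699/ 19633707328489560602995568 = -71.04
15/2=7.50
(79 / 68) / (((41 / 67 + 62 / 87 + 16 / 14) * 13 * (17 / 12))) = 9670311 / 378251003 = 0.03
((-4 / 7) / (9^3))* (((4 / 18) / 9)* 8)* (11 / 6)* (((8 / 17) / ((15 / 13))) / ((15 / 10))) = -73216 / 948622185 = -0.00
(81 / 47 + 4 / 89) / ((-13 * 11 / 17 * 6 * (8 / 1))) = -9673 / 2208624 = -0.00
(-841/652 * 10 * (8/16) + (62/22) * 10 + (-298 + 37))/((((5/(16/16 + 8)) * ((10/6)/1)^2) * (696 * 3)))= -15444243/207988000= -0.07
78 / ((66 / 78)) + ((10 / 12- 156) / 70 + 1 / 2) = 59707 / 660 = 90.47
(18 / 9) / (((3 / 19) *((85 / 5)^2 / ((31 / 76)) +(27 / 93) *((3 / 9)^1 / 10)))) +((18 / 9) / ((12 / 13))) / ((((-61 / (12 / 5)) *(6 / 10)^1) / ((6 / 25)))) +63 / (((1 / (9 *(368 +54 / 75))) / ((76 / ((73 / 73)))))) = 15966209044119656 / 1004866725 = 15888882.22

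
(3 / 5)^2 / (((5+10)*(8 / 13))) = 0.04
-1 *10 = -10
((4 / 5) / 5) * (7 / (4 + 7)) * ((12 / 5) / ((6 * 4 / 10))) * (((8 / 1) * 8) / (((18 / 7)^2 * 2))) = 10976 / 22275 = 0.49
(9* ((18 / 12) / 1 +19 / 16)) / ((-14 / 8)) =-387 / 28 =-13.82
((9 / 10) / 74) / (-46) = -9 / 34040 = -0.00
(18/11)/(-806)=-9/4433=-0.00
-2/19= -0.11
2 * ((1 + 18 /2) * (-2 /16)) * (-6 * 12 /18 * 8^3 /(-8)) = -640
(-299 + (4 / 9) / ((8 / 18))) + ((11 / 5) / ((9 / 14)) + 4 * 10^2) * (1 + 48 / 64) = 36719 / 90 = 407.99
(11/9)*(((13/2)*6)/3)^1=143/9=15.89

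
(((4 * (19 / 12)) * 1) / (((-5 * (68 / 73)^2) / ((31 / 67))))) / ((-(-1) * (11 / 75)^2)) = -31.40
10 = 10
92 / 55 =1.67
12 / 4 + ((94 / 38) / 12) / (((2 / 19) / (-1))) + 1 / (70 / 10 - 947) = 1.04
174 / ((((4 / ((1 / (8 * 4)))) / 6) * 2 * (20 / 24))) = 783 / 160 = 4.89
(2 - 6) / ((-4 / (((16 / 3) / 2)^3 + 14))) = 890 / 27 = 32.96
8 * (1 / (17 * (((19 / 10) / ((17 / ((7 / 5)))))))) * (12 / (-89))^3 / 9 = -0.00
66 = 66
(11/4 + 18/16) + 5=71/8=8.88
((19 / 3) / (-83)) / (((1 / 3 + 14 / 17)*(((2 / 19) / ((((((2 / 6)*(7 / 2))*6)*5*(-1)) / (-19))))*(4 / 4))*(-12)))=11305 / 117528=0.10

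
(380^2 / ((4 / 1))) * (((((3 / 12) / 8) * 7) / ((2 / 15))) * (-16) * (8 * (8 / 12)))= -5054000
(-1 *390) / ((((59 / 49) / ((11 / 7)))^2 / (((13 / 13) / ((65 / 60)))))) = -2134440 / 3481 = -613.17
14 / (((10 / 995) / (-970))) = -1351210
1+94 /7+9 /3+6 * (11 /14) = 155 /7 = 22.14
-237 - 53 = -290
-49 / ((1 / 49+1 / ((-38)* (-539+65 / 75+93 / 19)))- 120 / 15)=729774346 / 118842151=6.14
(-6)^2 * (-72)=-2592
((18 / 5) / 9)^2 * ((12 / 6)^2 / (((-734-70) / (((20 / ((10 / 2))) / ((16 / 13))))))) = -13 / 5025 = -0.00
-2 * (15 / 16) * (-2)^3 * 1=15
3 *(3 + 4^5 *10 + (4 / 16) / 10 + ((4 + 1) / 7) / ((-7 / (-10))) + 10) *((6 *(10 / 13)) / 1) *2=283958.18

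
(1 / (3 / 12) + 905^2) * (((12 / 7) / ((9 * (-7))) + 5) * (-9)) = -1796130597 / 49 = -36655726.47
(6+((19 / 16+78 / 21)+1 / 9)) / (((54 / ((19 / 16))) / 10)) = 1054595 / 435456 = 2.42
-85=-85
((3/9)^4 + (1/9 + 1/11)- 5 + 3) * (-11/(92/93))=49321/2484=19.86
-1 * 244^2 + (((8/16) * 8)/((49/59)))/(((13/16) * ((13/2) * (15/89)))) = -7394592112/124215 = -59530.59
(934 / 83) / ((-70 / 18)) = -8406 / 2905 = -2.89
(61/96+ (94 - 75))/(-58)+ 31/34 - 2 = -4657/3264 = -1.43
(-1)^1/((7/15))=-15/7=-2.14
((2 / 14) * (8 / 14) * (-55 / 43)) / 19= -220 / 40033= -0.01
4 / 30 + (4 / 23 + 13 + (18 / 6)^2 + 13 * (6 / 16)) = 75023 / 2760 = 27.18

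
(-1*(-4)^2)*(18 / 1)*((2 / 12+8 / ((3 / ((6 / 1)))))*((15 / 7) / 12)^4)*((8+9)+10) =-4910625 / 38416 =-127.83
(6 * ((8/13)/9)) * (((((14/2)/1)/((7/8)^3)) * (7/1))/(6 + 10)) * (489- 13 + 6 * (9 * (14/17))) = 647168/663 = 976.12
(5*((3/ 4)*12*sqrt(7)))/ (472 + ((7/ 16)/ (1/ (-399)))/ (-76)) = 0.25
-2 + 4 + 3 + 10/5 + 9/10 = 79/10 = 7.90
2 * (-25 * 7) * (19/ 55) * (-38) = 50540/ 11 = 4594.55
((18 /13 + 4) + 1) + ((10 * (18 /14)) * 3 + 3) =4364 /91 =47.96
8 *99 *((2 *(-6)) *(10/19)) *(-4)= 380160/19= 20008.42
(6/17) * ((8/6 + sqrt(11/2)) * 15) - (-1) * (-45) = -645/17 + 45 * sqrt(22)/17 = -25.53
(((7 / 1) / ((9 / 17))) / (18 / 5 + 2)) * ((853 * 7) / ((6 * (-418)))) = -507535 / 90288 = -5.62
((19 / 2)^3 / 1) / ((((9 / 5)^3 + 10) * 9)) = 857375 / 142488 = 6.02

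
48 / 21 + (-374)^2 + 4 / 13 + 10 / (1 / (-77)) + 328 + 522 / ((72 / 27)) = 50826173 / 364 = 139632.34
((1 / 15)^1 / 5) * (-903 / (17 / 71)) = -21371 / 425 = -50.28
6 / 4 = 3 / 2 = 1.50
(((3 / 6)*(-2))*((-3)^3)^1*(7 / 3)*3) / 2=189 / 2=94.50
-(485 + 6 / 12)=-971 / 2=-485.50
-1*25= -25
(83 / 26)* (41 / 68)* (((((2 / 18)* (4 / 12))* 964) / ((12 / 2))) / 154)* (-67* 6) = -29.90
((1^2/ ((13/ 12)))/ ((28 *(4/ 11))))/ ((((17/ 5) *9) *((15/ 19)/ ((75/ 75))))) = 209/ 55692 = 0.00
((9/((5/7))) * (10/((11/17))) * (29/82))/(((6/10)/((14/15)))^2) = 676396/4059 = 166.64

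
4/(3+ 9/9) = 1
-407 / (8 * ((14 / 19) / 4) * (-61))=7733 / 1708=4.53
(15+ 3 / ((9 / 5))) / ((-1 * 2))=-25 / 3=-8.33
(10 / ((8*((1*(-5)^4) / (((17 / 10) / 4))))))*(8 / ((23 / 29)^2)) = 14297 / 1322500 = 0.01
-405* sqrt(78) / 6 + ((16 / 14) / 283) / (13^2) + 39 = 13056779 / 334789-135* sqrt(78) / 2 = -557.14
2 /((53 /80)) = 160 /53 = 3.02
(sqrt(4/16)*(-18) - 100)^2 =11881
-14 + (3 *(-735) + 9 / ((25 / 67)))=-54872 / 25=-2194.88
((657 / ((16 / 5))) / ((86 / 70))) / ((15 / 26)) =99645 / 344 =289.67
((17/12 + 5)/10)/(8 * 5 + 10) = 77/6000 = 0.01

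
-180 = -180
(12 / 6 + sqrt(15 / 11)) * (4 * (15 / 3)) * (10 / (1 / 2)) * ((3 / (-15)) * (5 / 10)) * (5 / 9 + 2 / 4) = -760 / 9-380 * sqrt(165) / 99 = -133.75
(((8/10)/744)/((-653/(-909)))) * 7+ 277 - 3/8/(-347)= 277.01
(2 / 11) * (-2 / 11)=-4 / 121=-0.03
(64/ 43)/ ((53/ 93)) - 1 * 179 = -401989/ 2279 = -176.39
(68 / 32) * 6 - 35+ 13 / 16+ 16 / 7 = -2145 / 112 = -19.15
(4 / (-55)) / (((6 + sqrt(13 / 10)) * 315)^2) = -2984 / 131423413275 + 32 * sqrt(130) / 43807804425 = -0.00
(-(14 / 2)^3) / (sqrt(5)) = -343*sqrt(5) / 5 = -153.39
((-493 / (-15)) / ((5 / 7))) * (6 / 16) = 3451 / 200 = 17.26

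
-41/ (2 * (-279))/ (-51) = -41/ 28458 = -0.00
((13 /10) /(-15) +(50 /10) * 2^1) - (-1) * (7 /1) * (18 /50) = 12.43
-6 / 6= -1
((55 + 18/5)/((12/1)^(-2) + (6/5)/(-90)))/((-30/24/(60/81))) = 5435.36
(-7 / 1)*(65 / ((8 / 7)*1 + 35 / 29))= -92365 / 477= -193.64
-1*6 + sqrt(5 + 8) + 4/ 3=-14/ 3 + sqrt(13)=-1.06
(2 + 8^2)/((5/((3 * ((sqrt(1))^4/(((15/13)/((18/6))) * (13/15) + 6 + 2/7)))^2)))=2.71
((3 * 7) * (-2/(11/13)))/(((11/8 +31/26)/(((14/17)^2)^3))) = -142519057408/23630680051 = -6.03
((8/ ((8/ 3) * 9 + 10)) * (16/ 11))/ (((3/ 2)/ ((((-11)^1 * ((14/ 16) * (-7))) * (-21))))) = -322.82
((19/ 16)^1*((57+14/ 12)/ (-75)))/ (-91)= 6631/ 655200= 0.01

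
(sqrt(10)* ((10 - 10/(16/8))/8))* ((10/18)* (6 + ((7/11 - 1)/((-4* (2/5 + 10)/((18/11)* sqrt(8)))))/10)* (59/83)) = 1475* sqrt(5)/1044472 + 1475* sqrt(10)/996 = 4.69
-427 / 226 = -1.89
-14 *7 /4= -49 /2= -24.50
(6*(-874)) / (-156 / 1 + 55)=5244 / 101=51.92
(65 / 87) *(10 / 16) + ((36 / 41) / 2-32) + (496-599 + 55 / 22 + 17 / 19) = -130.70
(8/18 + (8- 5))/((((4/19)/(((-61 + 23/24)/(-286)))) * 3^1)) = 77159/67392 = 1.14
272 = 272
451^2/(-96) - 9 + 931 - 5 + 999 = -19465/96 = -202.76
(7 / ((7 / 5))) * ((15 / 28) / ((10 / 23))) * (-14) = -345 / 4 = -86.25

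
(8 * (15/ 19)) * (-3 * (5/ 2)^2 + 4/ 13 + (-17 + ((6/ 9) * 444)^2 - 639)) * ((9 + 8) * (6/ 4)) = 14002166.66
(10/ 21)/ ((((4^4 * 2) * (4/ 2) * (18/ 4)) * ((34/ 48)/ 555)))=925/ 11424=0.08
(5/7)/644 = 5/4508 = 0.00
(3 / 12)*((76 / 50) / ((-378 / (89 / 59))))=-1691 / 1115100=-0.00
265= 265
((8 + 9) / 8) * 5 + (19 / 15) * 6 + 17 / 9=7241 / 360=20.11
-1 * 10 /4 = -5 /2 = -2.50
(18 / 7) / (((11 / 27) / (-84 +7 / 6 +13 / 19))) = -758565 / 1463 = -518.50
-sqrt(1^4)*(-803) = 803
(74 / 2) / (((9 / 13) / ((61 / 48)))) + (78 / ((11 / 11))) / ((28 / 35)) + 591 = 326773 / 432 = 756.42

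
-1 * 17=-17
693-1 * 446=247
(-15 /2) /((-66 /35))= 175 /44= 3.98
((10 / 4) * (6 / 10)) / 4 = 3 / 8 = 0.38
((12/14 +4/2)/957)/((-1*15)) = -4/20097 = -0.00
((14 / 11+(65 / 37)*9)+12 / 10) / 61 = 37207 / 124135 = 0.30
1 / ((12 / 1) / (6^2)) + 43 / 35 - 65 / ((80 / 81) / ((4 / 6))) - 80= -33501 / 280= -119.65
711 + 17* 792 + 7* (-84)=13587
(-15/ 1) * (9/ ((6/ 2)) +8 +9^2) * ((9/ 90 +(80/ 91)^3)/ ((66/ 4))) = -49124412/ 753571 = -65.19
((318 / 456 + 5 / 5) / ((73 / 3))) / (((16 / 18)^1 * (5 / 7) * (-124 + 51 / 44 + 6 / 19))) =-0.00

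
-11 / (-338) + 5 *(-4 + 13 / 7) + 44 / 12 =-49793 / 7098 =-7.02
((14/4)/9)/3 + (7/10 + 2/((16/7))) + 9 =10.70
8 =8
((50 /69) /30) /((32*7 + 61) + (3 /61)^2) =18605 /219522258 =0.00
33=33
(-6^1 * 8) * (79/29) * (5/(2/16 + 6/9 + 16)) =-455040/11687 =-38.94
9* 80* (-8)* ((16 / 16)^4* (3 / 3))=-5760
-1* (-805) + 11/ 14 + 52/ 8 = 5686/ 7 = 812.29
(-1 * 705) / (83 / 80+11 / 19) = -357200 / 819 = -436.14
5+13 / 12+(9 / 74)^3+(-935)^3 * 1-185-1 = -993690967394467 / 1215672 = -817400554.91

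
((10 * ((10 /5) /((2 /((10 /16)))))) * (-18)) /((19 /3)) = -675 /38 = -17.76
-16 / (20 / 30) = -24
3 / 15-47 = -234 / 5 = -46.80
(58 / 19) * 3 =174 / 19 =9.16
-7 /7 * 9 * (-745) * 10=67050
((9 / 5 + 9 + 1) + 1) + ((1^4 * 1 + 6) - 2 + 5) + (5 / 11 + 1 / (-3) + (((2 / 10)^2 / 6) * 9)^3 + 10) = 135800891 / 4125000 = 32.92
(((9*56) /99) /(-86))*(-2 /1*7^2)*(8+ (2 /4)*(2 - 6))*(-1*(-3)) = 104.42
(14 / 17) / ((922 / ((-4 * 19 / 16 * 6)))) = -399 / 15674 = -0.03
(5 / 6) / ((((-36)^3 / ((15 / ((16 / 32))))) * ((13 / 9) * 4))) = -25 / 269568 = -0.00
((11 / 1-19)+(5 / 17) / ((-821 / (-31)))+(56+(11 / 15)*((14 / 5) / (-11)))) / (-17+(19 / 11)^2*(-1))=-465956359 / 194700150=-2.39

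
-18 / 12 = -3 / 2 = -1.50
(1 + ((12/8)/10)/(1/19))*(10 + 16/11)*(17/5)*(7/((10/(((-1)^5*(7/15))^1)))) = -122451/2500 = -48.98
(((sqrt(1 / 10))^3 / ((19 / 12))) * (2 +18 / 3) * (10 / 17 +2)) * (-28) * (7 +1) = -236544 * sqrt(10) / 8075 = -92.63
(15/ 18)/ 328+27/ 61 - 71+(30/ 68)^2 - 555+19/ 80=-54219817321/ 86734680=-625.12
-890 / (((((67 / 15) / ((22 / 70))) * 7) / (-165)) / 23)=111459150 / 3283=33950.40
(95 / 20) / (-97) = -19 / 388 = -0.05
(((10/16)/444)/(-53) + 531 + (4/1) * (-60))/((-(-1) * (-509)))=-54782491/95822304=-0.57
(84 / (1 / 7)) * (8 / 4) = 1176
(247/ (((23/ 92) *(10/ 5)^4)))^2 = 61009/ 16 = 3813.06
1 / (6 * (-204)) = -1 / 1224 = -0.00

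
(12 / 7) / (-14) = -6 / 49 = -0.12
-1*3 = -3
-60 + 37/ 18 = -1043/ 18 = -57.94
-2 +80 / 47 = -14 / 47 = -0.30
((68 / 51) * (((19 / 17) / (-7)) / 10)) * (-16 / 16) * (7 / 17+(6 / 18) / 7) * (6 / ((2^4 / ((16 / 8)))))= 1558 / 212415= 0.01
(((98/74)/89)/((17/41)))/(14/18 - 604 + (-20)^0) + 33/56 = 0.59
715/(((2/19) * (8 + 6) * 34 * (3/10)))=67925/1428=47.57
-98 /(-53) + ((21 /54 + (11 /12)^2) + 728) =1859863 /2544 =731.08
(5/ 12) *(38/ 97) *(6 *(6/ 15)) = 38/ 97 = 0.39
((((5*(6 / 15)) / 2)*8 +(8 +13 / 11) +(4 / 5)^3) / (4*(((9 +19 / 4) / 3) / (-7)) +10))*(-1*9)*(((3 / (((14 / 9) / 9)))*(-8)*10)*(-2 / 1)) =-2553961104 / 42625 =-59916.98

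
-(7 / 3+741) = -2230 / 3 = -743.33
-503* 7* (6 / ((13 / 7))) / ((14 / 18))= -190134 / 13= -14625.69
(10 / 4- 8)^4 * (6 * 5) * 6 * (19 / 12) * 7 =29208795 / 16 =1825549.69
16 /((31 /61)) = 976 /31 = 31.48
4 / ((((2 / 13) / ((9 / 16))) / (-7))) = -819 / 8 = -102.38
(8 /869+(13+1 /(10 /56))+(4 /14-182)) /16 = -10.19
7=7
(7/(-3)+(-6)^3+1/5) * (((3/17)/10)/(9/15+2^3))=-1636/3655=-0.45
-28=-28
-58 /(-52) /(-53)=-29 /1378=-0.02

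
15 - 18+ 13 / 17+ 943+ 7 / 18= 287993 / 306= 941.15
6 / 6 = 1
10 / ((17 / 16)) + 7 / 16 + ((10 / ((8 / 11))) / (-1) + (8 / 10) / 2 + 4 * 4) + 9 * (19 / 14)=235273 / 9520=24.71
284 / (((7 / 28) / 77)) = 87472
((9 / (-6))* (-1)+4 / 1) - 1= 9 / 2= 4.50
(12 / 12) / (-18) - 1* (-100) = 1799 / 18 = 99.94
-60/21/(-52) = 0.05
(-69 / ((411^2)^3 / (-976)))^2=503912704 / 2581424057155178049226612652169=0.00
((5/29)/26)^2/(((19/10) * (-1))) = -125/5400902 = -0.00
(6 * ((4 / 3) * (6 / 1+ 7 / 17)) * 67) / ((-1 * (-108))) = 14606 / 459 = 31.82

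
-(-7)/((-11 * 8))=-7/88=-0.08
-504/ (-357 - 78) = 168/ 145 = 1.16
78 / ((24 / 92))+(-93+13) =219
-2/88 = -1/44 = -0.02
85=85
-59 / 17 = -3.47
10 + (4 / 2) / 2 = 11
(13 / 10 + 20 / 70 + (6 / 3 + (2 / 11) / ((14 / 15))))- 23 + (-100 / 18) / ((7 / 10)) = -188191 / 6930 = -27.16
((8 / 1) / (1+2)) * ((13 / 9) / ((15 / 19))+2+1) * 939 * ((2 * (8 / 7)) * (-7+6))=-26121728 / 945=-27642.04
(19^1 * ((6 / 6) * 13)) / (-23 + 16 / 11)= -2717 / 237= -11.46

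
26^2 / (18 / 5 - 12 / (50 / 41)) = -325 / 3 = -108.33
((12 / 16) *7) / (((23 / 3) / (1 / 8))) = 0.09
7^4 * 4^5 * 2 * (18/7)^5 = 552833609.14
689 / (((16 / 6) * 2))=2067 / 16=129.19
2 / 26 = 1 / 13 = 0.08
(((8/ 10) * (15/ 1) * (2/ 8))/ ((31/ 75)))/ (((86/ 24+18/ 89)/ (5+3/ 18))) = 40050/ 4043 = 9.91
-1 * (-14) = 14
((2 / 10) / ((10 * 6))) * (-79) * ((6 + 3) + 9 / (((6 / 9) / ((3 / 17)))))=-10191 / 3400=-3.00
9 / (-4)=-9 / 4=-2.25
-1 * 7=-7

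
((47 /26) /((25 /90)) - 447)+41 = -25967 /65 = -399.49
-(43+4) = -47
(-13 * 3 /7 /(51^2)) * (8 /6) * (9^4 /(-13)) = 2916 /2023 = 1.44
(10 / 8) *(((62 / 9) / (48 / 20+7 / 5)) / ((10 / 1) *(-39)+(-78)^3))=-775 / 162430164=-0.00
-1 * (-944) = 944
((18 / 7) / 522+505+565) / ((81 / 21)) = 217211 / 783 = 277.41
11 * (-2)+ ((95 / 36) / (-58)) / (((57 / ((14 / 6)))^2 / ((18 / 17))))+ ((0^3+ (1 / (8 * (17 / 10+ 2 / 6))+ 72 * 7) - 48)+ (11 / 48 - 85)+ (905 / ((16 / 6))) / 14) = 968123556047 / 2591811432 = 373.53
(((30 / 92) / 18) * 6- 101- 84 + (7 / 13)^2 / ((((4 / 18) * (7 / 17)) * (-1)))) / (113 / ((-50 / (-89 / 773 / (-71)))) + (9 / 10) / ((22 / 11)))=-4011886928700 / 9521676827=-421.34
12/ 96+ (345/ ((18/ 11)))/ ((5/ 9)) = 3037/ 8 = 379.62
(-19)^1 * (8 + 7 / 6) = -174.17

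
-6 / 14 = -0.43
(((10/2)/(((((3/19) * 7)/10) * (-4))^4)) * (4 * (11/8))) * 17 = 76156334375/6223392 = 12237.11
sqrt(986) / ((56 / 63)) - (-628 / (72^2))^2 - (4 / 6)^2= 34.87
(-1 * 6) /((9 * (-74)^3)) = 1 /607836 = 0.00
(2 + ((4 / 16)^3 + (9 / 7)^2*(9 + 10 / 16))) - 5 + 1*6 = 8479 / 448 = 18.93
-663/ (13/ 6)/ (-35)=8.74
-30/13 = -2.31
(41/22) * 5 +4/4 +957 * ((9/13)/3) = 66113/286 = 231.16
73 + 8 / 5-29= 228 / 5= 45.60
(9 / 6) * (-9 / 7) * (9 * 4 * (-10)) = 4860 / 7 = 694.29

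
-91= -91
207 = 207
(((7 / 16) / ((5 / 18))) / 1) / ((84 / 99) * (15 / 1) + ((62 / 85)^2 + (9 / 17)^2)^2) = 7235006625 / 61495874168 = 0.12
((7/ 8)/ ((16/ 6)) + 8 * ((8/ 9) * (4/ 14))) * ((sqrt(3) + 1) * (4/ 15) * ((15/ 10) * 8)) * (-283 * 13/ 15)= -7001137 * sqrt(3)/ 3780 - 7001137/ 3780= -5060.18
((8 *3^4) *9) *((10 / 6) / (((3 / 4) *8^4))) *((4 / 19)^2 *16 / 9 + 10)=736785 / 23104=31.89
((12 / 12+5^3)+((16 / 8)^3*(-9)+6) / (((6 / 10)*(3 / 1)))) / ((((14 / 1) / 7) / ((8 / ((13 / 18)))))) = 6432 / 13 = 494.77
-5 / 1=-5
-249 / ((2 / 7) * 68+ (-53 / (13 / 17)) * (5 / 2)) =15106 / 9333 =1.62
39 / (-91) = -3 / 7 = -0.43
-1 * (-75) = 75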